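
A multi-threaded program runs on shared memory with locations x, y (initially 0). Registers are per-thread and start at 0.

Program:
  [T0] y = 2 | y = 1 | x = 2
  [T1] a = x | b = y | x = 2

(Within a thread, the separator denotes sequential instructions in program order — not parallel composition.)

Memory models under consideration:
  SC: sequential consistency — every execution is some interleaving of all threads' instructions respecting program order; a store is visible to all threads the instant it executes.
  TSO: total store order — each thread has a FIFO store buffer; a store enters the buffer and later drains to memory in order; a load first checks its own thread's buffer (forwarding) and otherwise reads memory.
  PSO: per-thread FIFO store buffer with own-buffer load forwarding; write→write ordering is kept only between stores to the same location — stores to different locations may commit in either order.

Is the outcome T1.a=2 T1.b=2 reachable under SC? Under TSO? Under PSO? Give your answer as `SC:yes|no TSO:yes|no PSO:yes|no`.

outcome vector order: (T1.a,T1.b)
under SC → 00, 01, 02, 21
under TSO → 00, 01, 02, 21
under PSO → 00, 01, 02, 20, 21, 22
target 22 ∈ {PSO}

SC:no TSO:no PSO:yes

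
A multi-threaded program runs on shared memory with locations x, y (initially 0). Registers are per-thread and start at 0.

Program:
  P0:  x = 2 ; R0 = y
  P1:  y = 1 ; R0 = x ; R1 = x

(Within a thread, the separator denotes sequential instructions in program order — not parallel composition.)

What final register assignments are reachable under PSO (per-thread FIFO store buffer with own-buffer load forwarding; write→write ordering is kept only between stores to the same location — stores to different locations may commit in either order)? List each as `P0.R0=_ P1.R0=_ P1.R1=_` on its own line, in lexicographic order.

outcome vector order: (P0.R0,P1.R0,P1.R1)
|PSO outcomes| = 6

P0.R0=0 P1.R0=0 P1.R1=0
P0.R0=0 P1.R0=0 P1.R1=2
P0.R0=0 P1.R0=2 P1.R1=2
P0.R0=1 P1.R0=0 P1.R1=0
P0.R0=1 P1.R0=0 P1.R1=2
P0.R0=1 P1.R0=2 P1.R1=2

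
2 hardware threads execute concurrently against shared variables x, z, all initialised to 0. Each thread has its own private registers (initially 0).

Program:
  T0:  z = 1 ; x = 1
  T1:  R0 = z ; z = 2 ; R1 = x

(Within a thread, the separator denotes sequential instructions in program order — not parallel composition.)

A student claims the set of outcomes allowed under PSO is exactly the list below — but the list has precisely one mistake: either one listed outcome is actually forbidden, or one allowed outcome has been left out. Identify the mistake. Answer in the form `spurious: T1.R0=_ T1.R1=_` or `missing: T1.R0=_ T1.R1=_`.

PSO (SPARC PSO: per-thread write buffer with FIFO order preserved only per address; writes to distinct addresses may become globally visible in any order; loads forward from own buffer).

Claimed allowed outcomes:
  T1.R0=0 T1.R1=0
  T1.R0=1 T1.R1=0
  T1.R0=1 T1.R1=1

outcome vector order: (T1.R0,T1.R1)
[PSO] allowed = {<0 0> <0 1> <1 0> <1 1>}
PSO∖claimed = {<0 1>}

missing: T1.R0=0 T1.R1=1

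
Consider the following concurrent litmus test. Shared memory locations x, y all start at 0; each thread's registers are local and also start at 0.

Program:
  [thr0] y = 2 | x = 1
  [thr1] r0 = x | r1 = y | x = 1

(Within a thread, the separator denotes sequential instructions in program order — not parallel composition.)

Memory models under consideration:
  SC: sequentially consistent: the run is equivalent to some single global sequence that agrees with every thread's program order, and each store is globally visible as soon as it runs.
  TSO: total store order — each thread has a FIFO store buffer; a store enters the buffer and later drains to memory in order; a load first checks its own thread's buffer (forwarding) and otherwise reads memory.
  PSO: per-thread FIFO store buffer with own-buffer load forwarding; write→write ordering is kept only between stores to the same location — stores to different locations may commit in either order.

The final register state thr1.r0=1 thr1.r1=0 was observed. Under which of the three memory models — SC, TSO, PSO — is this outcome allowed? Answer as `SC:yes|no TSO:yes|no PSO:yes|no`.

outcome vector order: (thr1.r0,thr1.r1)
under SC → 00, 02, 12
under TSO → 00, 02, 12
under PSO → 00, 02, 10, 12
target 10 ∈ {PSO}

SC:no TSO:no PSO:yes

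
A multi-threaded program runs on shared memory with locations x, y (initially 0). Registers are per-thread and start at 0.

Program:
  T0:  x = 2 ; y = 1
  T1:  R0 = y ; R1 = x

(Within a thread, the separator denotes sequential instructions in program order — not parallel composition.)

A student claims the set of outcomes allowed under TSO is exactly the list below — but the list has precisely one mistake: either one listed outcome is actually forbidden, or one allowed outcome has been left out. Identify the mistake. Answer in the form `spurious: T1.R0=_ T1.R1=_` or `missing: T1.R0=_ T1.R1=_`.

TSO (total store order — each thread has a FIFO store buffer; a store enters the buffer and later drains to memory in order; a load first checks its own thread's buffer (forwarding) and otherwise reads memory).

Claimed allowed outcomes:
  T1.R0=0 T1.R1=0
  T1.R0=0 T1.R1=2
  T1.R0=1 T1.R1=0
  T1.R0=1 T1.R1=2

spurious: T1.R0=1 T1.R1=0

outcome vector order: (T1.R0,T1.R1)
[TSO] allowed = {0/0 0/2 1/2}
claimed∖TSO = {1/0}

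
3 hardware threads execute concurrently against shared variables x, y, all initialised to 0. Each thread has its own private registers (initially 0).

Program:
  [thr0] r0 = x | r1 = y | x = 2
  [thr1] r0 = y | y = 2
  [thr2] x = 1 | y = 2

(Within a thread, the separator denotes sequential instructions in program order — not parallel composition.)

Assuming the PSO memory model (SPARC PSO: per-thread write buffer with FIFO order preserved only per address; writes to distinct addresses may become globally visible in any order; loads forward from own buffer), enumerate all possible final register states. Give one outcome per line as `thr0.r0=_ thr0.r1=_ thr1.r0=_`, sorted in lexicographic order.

thr0.r0=0 thr0.r1=0 thr1.r0=0
thr0.r0=0 thr0.r1=0 thr1.r0=2
thr0.r0=0 thr0.r1=2 thr1.r0=0
thr0.r0=0 thr0.r1=2 thr1.r0=2
thr0.r0=1 thr0.r1=0 thr1.r0=0
thr0.r0=1 thr0.r1=0 thr1.r0=2
thr0.r0=1 thr0.r1=2 thr1.r0=0
thr0.r0=1 thr0.r1=2 thr1.r0=2

outcome vector order: (thr0.r0,thr0.r1,thr1.r0)
|PSO outcomes| = 8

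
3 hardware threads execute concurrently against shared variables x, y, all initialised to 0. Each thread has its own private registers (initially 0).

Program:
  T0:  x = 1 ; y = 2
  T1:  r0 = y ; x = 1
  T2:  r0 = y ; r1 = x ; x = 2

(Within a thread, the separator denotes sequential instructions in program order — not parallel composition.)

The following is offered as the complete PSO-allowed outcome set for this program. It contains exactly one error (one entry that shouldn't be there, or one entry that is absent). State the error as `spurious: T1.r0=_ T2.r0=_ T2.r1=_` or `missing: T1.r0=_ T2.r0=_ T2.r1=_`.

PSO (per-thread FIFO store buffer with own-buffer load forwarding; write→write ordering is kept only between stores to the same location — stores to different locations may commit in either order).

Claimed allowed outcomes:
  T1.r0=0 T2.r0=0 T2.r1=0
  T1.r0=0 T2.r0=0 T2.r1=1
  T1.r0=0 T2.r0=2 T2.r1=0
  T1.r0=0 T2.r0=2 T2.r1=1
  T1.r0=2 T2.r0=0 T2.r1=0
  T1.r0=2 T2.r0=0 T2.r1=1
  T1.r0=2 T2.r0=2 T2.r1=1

outcome vector order: (T1.r0,T2.r0,T2.r1)
PSO: 8 outcomes — {(0,0,0), (0,0,1), (0,2,0), (0,2,1), (2,0,0), (2,0,1), (2,2,0), (2,2,1)}
PSO∖claimed = {(2,2,0)}

missing: T1.r0=2 T2.r0=2 T2.r1=0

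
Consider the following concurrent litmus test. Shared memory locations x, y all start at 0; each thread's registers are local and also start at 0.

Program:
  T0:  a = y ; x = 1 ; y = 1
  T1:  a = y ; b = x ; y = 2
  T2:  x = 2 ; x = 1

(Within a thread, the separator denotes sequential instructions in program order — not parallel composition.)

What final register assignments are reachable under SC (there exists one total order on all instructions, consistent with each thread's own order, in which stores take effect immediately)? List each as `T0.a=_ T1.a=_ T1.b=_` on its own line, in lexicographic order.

T0.a=0 T1.a=0 T1.b=0
T0.a=0 T1.a=0 T1.b=1
T0.a=0 T1.a=0 T1.b=2
T0.a=0 T1.a=1 T1.b=1
T0.a=0 T1.a=1 T1.b=2
T0.a=2 T1.a=0 T1.b=0
T0.a=2 T1.a=0 T1.b=1
T0.a=2 T1.a=0 T1.b=2

outcome vector order: (T0.a,T1.a,T1.b)
|SC outcomes| = 8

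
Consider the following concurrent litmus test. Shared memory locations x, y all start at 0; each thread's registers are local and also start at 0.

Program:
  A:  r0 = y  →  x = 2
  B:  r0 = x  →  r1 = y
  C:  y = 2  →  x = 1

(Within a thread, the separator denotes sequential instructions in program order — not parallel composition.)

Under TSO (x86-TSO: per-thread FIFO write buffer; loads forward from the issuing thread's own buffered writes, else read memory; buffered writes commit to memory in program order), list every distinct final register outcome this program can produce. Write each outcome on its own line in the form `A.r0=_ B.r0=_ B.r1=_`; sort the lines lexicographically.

A.r0=0 B.r0=0 B.r1=0
A.r0=0 B.r0=0 B.r1=2
A.r0=0 B.r0=1 B.r1=2
A.r0=0 B.r0=2 B.r1=0
A.r0=0 B.r0=2 B.r1=2
A.r0=2 B.r0=0 B.r1=0
A.r0=2 B.r0=0 B.r1=2
A.r0=2 B.r0=1 B.r1=2
A.r0=2 B.r0=2 B.r1=2

outcome vector order: (A.r0,B.r0,B.r1)
|TSO outcomes| = 9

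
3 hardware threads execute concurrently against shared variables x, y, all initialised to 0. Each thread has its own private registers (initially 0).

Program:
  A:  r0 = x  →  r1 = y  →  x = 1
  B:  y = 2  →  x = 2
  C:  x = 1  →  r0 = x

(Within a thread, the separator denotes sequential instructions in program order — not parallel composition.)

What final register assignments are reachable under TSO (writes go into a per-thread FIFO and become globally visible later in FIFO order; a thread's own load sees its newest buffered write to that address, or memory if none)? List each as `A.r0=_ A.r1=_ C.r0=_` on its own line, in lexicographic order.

A.r0=0 A.r1=0 C.r0=1
A.r0=0 A.r1=0 C.r0=2
A.r0=0 A.r1=2 C.r0=1
A.r0=0 A.r1=2 C.r0=2
A.r0=1 A.r1=0 C.r0=1
A.r0=1 A.r1=0 C.r0=2
A.r0=1 A.r1=2 C.r0=1
A.r0=1 A.r1=2 C.r0=2
A.r0=2 A.r1=2 C.r0=1
A.r0=2 A.r1=2 C.r0=2

outcome vector order: (A.r0,A.r1,C.r0)
|TSO outcomes| = 10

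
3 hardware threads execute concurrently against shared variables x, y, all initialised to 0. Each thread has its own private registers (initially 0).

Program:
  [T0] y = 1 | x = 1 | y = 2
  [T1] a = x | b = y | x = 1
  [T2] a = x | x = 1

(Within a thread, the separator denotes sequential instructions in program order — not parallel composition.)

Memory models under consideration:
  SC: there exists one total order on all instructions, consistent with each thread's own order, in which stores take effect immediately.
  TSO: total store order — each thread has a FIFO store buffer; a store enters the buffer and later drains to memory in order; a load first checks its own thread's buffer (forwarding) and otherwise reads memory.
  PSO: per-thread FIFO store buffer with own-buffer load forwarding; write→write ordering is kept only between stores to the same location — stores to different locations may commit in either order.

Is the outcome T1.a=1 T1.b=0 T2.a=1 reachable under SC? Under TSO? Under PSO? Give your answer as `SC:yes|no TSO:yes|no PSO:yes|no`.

outcome vector order: (T1.a,T1.b,T2.a)
[SC] allowed = {0/0/0; 0/0/1; 0/1/0; 0/1/1; 0/2/0; 0/2/1; 1/0/0; 1/1/0; 1/1/1; 1/2/0; 1/2/1}
[TSO] allowed = {0/0/0; 0/0/1; 0/1/0; 0/1/1; 0/2/0; 0/2/1; 1/0/0; 1/1/0; 1/1/1; 1/2/0; 1/2/1}
[PSO] allowed = {0/0/0; 0/0/1; 0/1/0; 0/1/1; 0/2/0; 0/2/1; 1/0/0; 1/0/1; 1/1/0; 1/1/1; 1/2/0; 1/2/1}
target 1/0/1 ∈ {PSO}

SC:no TSO:no PSO:yes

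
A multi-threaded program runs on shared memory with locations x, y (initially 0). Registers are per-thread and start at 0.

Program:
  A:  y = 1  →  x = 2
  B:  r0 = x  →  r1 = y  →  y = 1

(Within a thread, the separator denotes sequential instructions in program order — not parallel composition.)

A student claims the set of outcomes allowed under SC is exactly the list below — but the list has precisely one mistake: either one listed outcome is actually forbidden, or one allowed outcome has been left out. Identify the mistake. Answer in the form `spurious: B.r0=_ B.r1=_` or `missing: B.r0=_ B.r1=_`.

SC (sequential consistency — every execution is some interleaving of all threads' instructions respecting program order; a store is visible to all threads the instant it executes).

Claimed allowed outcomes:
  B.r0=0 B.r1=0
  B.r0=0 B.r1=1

outcome vector order: (B.r0,B.r1)
SC: 3 outcomes — {<0 0>; <0 1>; <2 1>}
SC∖claimed = {<2 1>}

missing: B.r0=2 B.r1=1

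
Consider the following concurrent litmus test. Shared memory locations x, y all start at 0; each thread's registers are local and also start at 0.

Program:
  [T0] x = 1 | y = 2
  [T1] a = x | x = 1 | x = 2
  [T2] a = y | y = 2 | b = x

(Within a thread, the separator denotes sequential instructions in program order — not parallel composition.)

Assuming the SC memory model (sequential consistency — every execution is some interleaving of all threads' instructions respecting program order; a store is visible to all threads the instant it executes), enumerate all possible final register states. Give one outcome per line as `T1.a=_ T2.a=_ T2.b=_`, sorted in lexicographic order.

outcome vector order: (T1.a,T2.a,T2.b)
|SC outcomes| = 10

T1.a=0 T2.a=0 T2.b=0
T1.a=0 T2.a=0 T2.b=1
T1.a=0 T2.a=0 T2.b=2
T1.a=0 T2.a=2 T2.b=1
T1.a=0 T2.a=2 T2.b=2
T1.a=1 T2.a=0 T2.b=0
T1.a=1 T2.a=0 T2.b=1
T1.a=1 T2.a=0 T2.b=2
T1.a=1 T2.a=2 T2.b=1
T1.a=1 T2.a=2 T2.b=2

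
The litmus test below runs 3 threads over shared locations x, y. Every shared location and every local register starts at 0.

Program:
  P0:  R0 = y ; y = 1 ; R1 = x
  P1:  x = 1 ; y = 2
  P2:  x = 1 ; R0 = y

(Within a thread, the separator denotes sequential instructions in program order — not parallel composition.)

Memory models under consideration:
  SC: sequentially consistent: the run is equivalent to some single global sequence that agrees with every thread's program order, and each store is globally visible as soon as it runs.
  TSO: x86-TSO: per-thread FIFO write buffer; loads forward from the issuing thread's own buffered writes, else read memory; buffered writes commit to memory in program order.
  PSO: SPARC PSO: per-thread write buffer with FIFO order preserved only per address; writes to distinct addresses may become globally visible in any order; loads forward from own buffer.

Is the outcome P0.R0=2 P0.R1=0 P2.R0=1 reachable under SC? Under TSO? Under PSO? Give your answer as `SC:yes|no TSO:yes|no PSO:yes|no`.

outcome vector order: (P0.R0,P0.R1,P2.R0)
[SC] allowed = {001, 002, 010, 011, 012, 210, 211, 212}
[TSO] allowed = {000, 001, 002, 010, 011, 012, 210, 211, 212}
[PSO] allowed = {000, 001, 002, 010, 011, 012, 200, 201, 202, 210, 211, 212}
target 201 ∈ {PSO}

SC:no TSO:no PSO:yes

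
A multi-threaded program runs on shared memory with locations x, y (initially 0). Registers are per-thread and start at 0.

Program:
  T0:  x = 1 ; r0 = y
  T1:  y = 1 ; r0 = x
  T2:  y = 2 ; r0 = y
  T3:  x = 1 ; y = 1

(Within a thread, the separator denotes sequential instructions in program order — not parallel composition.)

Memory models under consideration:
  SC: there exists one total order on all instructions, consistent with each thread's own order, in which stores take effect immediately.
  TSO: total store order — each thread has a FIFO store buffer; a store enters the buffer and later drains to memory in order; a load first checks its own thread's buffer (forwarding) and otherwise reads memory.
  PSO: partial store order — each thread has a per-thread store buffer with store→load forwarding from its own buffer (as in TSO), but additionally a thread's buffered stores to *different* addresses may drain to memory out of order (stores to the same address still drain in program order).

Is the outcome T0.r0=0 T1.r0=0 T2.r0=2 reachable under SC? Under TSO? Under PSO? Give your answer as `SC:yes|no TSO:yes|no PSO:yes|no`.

outcome vector order: (T0.r0,T1.r0,T2.r0)
SC (10): 011; 012; 101; 102; 111; 112; 201; 202; 211; 212
TSO (12): 001; 002; 011; 012; 101; 102; 111; 112; 201; 202; 211; 212
PSO (12): 001; 002; 011; 012; 101; 102; 111; 112; 201; 202; 211; 212
target 002 ∈ {TSO,PSO}

SC:no TSO:yes PSO:yes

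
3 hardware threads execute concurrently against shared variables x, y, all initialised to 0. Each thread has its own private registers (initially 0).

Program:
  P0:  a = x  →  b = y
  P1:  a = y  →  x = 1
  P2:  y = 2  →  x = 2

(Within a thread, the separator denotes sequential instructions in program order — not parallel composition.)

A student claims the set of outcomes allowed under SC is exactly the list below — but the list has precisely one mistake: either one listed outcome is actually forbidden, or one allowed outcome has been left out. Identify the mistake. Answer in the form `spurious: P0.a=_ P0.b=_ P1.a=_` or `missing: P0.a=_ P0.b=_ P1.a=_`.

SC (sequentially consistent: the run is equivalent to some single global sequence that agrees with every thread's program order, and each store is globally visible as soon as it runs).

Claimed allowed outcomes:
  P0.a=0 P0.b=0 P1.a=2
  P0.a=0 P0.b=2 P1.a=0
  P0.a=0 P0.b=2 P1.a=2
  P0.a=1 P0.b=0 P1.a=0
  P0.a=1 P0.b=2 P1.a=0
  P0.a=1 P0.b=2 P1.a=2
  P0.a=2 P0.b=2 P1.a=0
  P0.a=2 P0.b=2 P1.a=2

missing: P0.a=0 P0.b=0 P1.a=0

outcome vector order: (P0.a,P0.b,P1.a)
under SC → 000; 002; 020; 022; 100; 120; 122; 220; 222
SC∖claimed = {000}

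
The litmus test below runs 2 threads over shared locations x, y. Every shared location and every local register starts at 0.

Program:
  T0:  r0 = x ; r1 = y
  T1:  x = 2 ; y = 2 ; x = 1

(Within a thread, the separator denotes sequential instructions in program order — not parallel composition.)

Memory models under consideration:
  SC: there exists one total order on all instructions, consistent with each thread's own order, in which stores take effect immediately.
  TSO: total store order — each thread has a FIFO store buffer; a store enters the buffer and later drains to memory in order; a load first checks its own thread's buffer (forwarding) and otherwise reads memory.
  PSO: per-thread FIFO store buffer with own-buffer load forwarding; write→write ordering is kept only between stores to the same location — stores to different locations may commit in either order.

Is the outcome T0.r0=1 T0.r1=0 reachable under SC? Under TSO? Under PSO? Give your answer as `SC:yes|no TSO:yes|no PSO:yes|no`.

outcome vector order: (T0.r0,T0.r1)
SC (5): 0/0; 0/2; 1/2; 2/0; 2/2
TSO (5): 0/0; 0/2; 1/2; 2/0; 2/2
PSO (6): 0/0; 0/2; 1/0; 1/2; 2/0; 2/2
target 1/0 ∈ {PSO}

SC:no TSO:no PSO:yes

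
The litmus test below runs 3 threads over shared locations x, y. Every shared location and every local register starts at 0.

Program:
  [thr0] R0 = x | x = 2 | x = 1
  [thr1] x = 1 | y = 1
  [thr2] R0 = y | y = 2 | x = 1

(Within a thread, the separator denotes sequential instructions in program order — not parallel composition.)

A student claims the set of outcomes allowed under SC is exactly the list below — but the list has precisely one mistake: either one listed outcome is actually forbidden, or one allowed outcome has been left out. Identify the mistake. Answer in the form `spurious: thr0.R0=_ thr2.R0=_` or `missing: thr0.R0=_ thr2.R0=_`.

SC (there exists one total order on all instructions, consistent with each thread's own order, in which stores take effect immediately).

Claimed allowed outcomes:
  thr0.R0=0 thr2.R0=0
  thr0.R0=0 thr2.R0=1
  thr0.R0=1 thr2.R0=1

outcome vector order: (thr0.R0,thr2.R0)
under SC → 0/0 0/1 1/0 1/1
SC∖claimed = {1/0}

missing: thr0.R0=1 thr2.R0=0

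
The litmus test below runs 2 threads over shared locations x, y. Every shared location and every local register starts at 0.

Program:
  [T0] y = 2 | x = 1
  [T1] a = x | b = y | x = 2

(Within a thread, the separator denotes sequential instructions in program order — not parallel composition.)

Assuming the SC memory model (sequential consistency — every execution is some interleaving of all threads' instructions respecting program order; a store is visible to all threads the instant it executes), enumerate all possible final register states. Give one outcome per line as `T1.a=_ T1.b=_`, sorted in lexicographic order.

T1.a=0 T1.b=0
T1.a=0 T1.b=2
T1.a=1 T1.b=2

outcome vector order: (T1.a,T1.b)
|SC outcomes| = 3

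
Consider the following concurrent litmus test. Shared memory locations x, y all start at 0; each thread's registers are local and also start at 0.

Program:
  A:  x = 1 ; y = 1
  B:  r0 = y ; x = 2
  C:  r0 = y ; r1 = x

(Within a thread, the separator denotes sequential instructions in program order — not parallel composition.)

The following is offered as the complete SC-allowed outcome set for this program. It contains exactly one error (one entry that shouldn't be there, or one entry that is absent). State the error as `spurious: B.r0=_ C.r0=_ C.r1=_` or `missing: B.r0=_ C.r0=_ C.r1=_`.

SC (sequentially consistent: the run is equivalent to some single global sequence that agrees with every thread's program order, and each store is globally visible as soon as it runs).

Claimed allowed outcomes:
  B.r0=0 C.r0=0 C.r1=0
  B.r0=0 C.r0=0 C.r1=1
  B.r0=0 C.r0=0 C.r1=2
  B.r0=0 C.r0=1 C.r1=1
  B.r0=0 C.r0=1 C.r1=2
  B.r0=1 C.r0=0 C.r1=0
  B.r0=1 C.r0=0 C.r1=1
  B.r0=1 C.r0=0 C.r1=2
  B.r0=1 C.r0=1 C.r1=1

missing: B.r0=1 C.r0=1 C.r1=2

outcome vector order: (B.r0,C.r0,C.r1)
SC: 10 outcomes — {<0 0 0>; <0 0 1>; <0 0 2>; <0 1 1>; <0 1 2>; <1 0 0>; <1 0 1>; <1 0 2>; <1 1 1>; <1 1 2>}
SC∖claimed = {<1 1 2>}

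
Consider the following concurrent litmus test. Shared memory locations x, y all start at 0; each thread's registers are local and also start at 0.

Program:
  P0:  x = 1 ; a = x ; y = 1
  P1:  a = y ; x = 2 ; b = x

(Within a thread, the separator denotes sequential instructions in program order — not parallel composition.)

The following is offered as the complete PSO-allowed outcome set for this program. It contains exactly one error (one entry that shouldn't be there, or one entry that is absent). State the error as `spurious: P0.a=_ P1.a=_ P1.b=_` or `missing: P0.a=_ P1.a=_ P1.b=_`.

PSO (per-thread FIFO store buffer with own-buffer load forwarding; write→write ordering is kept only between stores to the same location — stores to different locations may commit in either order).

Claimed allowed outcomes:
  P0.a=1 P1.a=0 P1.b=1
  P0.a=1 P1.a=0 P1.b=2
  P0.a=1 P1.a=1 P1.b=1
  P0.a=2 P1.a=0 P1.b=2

missing: P0.a=1 P1.a=1 P1.b=2

outcome vector order: (P0.a,P1.a,P1.b)
[PSO] allowed = {101, 102, 111, 112, 202}
PSO∖claimed = {112}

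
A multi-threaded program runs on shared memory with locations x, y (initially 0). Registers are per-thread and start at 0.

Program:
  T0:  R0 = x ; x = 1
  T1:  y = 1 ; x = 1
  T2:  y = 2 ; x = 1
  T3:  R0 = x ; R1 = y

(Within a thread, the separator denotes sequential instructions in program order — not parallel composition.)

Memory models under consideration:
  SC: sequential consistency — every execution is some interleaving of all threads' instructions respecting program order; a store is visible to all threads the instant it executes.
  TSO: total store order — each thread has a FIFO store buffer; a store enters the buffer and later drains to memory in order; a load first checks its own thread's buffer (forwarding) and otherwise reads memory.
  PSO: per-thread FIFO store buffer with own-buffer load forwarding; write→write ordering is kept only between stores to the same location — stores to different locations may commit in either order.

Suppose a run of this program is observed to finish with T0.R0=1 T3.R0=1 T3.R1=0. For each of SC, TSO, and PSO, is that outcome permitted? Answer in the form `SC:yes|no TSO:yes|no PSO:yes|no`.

SC:no TSO:no PSO:yes

outcome vector order: (T0.R0,T3.R0,T3.R1)
SC (11): 000; 001; 002; 010; 011; 012; 100; 101; 102; 111; 112
TSO (11): 000; 001; 002; 010; 011; 012; 100; 101; 102; 111; 112
PSO (12): 000; 001; 002; 010; 011; 012; 100; 101; 102; 110; 111; 112
target 110 ∈ {PSO}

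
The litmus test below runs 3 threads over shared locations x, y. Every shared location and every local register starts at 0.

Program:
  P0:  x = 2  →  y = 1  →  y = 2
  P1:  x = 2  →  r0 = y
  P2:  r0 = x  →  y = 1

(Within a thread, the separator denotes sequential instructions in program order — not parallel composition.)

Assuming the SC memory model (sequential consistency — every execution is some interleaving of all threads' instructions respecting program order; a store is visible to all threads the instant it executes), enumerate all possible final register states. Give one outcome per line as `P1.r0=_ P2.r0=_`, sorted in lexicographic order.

P1.r0=0 P2.r0=0
P1.r0=0 P2.r0=2
P1.r0=1 P2.r0=0
P1.r0=1 P2.r0=2
P1.r0=2 P2.r0=0
P1.r0=2 P2.r0=2

outcome vector order: (P1.r0,P2.r0)
|SC outcomes| = 6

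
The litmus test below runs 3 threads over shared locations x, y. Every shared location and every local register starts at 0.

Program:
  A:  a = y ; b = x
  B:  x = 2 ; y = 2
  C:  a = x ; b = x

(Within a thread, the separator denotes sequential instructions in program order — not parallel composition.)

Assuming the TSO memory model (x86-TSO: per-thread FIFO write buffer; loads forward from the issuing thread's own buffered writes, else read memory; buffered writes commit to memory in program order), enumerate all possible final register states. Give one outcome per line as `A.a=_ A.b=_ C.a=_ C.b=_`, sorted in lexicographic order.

outcome vector order: (A.a,A.b,C.a,C.b)
|TSO outcomes| = 9

A.a=0 A.b=0 C.a=0 C.b=0
A.a=0 A.b=0 C.a=0 C.b=2
A.a=0 A.b=0 C.a=2 C.b=2
A.a=0 A.b=2 C.a=0 C.b=0
A.a=0 A.b=2 C.a=0 C.b=2
A.a=0 A.b=2 C.a=2 C.b=2
A.a=2 A.b=2 C.a=0 C.b=0
A.a=2 A.b=2 C.a=0 C.b=2
A.a=2 A.b=2 C.a=2 C.b=2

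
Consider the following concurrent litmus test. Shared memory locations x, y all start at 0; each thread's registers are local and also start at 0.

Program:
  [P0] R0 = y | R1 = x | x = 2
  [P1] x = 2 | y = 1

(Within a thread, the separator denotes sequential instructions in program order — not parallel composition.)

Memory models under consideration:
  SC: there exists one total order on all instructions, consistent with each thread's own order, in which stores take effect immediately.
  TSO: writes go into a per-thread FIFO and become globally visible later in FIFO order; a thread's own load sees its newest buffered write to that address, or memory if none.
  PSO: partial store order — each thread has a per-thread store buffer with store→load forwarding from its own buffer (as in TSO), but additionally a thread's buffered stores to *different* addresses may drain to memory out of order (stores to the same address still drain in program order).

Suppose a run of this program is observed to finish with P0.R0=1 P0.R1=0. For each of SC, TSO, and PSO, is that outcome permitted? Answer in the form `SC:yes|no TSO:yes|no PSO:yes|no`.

SC:no TSO:no PSO:yes

outcome vector order: (P0.R0,P0.R1)
SC: 3 outcomes — {(0,0), (0,2), (1,2)}
TSO: 3 outcomes — {(0,0), (0,2), (1,2)}
PSO: 4 outcomes — {(0,0), (0,2), (1,0), (1,2)}
target (1,0) ∈ {PSO}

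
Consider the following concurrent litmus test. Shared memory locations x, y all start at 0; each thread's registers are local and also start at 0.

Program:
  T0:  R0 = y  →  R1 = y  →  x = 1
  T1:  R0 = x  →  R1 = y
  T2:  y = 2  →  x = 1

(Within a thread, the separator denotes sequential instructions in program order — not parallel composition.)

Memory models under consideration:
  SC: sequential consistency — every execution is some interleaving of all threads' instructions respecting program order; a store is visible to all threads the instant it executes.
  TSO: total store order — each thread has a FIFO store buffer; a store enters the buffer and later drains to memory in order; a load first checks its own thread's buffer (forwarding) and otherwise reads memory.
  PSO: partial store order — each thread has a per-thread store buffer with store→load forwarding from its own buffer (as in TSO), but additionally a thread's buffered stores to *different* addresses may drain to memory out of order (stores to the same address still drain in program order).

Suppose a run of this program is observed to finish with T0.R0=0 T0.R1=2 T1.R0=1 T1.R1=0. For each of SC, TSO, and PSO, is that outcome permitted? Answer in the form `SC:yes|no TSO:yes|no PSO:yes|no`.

SC:no TSO:no PSO:yes

outcome vector order: (T0.R0,T0.R1,T1.R0,T1.R1)
[SC] allowed = {<0 0 0 0> <0 0 0 2> <0 0 1 0> <0 0 1 2> <0 2 0 0> <0 2 0 2> <0 2 1 2> <2 2 0 0> <2 2 0 2> <2 2 1 2>}
[TSO] allowed = {<0 0 0 0> <0 0 0 2> <0 0 1 0> <0 0 1 2> <0 2 0 0> <0 2 0 2> <0 2 1 2> <2 2 0 0> <2 2 0 2> <2 2 1 2>}
[PSO] allowed = {<0 0 0 0> <0 0 0 2> <0 0 1 0> <0 0 1 2> <0 2 0 0> <0 2 0 2> <0 2 1 0> <0 2 1 2> <2 2 0 0> <2 2 0 2> <2 2 1 0> <2 2 1 2>}
target <0 2 1 0> ∈ {PSO}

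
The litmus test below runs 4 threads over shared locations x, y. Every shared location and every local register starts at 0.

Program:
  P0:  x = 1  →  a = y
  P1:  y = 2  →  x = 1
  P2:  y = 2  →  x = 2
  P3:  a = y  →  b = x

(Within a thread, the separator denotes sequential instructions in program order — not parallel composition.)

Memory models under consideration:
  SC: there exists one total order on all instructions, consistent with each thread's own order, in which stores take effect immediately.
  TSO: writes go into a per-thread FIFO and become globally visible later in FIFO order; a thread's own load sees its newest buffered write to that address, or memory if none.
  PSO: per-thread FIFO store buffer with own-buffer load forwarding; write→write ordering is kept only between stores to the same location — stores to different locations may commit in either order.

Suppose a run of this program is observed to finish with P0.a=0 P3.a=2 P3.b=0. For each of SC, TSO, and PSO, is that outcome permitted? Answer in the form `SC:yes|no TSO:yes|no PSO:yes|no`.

outcome vector order: (P0.a,P3.a,P3.b)
SC (11): 000; 001; 002; 021; 022; 200; 201; 202; 220; 221; 222
TSO (12): 000; 001; 002; 020; 021; 022; 200; 201; 202; 220; 221; 222
PSO (12): 000; 001; 002; 020; 021; 022; 200; 201; 202; 220; 221; 222
target 020 ∈ {TSO,PSO}

SC:no TSO:yes PSO:yes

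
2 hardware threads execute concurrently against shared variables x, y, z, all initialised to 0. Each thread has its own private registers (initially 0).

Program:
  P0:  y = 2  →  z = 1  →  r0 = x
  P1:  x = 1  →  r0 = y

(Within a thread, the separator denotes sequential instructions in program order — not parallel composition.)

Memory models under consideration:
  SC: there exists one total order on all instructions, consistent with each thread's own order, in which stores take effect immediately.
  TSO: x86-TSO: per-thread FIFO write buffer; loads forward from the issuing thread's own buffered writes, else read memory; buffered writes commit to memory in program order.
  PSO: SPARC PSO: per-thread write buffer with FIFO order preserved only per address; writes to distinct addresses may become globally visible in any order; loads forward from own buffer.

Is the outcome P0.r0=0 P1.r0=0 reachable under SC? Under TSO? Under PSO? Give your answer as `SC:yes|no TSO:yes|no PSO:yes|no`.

outcome vector order: (P0.r0,P1.r0)
SC: 3 outcomes — {<0 2>; <1 0>; <1 2>}
TSO: 4 outcomes — {<0 0>; <0 2>; <1 0>; <1 2>}
PSO: 4 outcomes — {<0 0>; <0 2>; <1 0>; <1 2>}
target <0 0> ∈ {TSO,PSO}

SC:no TSO:yes PSO:yes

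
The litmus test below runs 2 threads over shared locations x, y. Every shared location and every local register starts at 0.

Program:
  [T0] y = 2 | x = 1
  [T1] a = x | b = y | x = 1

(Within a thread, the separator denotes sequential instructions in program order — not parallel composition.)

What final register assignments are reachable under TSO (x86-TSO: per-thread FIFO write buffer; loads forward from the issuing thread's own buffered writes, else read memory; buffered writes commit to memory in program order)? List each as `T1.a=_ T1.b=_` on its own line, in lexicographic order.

outcome vector order: (T1.a,T1.b)
|TSO outcomes| = 3

T1.a=0 T1.b=0
T1.a=0 T1.b=2
T1.a=1 T1.b=2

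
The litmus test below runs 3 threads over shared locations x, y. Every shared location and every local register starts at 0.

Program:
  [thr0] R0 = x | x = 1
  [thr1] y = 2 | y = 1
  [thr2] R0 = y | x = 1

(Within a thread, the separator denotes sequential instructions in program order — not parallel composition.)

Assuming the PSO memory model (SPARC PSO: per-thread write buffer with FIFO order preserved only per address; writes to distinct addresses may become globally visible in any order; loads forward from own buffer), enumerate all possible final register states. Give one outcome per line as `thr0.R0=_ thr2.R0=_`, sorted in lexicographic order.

outcome vector order: (thr0.R0,thr2.R0)
|PSO outcomes| = 6

thr0.R0=0 thr2.R0=0
thr0.R0=0 thr2.R0=1
thr0.R0=0 thr2.R0=2
thr0.R0=1 thr2.R0=0
thr0.R0=1 thr2.R0=1
thr0.R0=1 thr2.R0=2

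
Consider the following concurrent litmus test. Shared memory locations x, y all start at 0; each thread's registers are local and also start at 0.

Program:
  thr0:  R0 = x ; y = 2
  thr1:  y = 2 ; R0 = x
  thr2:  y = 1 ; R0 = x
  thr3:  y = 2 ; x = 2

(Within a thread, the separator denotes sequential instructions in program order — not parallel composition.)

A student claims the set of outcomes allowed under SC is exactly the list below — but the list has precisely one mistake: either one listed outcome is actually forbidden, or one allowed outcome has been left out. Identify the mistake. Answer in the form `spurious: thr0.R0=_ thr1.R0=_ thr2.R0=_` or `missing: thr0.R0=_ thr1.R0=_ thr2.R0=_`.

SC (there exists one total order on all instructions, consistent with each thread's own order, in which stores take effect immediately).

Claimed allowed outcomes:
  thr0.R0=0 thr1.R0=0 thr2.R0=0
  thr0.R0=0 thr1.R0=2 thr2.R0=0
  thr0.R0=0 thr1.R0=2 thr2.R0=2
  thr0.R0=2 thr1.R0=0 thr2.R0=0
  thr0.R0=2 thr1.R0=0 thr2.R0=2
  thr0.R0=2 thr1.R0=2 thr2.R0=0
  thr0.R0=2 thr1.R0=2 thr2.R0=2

outcome vector order: (thr0.R0,thr1.R0,thr2.R0)
under SC → 000; 002; 020; 022; 200; 202; 220; 222
SC∖claimed = {002}

missing: thr0.R0=0 thr1.R0=0 thr2.R0=2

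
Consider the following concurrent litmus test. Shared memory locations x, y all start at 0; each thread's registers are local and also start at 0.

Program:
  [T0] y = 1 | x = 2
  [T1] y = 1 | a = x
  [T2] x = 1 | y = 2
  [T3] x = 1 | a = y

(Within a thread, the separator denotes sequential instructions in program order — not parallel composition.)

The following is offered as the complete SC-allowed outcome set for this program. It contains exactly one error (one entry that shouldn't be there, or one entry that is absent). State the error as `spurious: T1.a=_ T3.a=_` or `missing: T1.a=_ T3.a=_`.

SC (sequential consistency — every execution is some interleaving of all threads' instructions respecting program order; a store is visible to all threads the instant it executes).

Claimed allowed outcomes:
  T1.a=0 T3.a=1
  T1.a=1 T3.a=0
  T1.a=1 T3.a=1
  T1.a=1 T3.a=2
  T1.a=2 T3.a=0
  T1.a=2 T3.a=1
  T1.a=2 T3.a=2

missing: T1.a=0 T3.a=2

outcome vector order: (T1.a,T3.a)
under SC → <0 1> <0 2> <1 0> <1 1> <1 2> <2 0> <2 1> <2 2>
SC∖claimed = {<0 2>}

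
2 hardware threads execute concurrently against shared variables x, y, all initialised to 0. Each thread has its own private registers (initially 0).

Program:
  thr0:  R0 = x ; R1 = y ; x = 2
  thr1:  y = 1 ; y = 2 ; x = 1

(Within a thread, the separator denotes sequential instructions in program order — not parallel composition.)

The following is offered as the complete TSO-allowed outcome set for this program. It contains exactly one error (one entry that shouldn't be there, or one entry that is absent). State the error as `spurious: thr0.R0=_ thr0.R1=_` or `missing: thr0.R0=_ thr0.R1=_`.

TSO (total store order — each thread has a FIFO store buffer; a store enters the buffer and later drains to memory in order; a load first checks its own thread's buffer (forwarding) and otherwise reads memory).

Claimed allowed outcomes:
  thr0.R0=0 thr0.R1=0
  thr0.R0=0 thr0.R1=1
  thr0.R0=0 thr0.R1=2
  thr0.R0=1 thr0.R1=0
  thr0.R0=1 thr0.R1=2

spurious: thr0.R0=1 thr0.R1=0

outcome vector order: (thr0.R0,thr0.R1)
[TSO] allowed = {00; 01; 02; 12}
claimed∖TSO = {10}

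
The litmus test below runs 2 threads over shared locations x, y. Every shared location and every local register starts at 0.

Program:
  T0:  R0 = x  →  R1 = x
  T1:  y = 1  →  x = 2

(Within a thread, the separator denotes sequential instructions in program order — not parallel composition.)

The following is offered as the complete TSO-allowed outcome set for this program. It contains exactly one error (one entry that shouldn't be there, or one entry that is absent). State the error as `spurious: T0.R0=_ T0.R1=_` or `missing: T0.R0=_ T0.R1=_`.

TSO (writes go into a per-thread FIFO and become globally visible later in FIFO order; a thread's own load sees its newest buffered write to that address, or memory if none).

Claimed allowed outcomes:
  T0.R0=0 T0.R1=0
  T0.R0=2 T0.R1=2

outcome vector order: (T0.R0,T0.R1)
TSO (3): 0/0, 0/2, 2/2
TSO∖claimed = {0/2}

missing: T0.R0=0 T0.R1=2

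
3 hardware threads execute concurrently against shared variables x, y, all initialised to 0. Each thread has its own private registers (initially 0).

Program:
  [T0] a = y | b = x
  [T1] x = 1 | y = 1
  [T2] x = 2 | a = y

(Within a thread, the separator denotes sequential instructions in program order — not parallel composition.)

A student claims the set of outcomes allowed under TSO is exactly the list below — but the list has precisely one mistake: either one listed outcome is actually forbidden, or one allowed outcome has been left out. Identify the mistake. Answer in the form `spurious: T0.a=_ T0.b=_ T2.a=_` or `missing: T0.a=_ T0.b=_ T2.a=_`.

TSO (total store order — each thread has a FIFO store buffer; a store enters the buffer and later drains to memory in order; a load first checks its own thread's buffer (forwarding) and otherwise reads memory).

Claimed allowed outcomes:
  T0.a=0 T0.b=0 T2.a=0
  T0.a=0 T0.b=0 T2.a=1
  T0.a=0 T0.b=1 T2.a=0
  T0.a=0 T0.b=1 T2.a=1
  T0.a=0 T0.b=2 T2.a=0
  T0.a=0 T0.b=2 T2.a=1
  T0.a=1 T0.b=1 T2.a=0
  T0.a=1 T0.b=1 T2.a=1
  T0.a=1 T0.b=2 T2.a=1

outcome vector order: (T0.a,T0.b,T2.a)
TSO (10): <0 0 0>; <0 0 1>; <0 1 0>; <0 1 1>; <0 2 0>; <0 2 1>; <1 1 0>; <1 1 1>; <1 2 0>; <1 2 1>
TSO∖claimed = {<1 2 0>}

missing: T0.a=1 T0.b=2 T2.a=0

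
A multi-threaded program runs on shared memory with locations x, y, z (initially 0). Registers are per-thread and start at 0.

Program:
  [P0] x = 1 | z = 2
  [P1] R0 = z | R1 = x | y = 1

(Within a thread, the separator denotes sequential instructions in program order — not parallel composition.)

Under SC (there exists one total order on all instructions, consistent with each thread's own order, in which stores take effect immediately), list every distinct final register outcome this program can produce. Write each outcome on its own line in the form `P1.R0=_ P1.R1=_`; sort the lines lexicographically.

outcome vector order: (P1.R0,P1.R1)
|SC outcomes| = 3

P1.R0=0 P1.R1=0
P1.R0=0 P1.R1=1
P1.R0=2 P1.R1=1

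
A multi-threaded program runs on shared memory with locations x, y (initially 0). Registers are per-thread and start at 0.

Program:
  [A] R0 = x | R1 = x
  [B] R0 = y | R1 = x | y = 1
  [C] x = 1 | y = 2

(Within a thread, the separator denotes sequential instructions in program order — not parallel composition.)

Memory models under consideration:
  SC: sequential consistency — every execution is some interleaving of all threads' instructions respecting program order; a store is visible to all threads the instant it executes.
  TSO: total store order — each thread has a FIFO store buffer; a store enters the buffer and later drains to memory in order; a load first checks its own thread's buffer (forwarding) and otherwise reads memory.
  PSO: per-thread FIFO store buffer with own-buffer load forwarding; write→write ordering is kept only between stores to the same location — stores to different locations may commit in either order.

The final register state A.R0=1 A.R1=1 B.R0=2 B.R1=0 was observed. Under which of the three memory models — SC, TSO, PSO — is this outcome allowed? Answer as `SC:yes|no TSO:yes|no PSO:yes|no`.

outcome vector order: (A.R0,A.R1,B.R0,B.R1)
[SC] allowed = {0000, 0001, 0021, 0100, 0101, 0121, 1100, 1101, 1121}
[TSO] allowed = {0000, 0001, 0021, 0100, 0101, 0121, 1100, 1101, 1121}
[PSO] allowed = {0000, 0001, 0020, 0021, 0100, 0101, 0120, 0121, 1100, 1101, 1120, 1121}
target 1120 ∈ {PSO}

SC:no TSO:no PSO:yes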